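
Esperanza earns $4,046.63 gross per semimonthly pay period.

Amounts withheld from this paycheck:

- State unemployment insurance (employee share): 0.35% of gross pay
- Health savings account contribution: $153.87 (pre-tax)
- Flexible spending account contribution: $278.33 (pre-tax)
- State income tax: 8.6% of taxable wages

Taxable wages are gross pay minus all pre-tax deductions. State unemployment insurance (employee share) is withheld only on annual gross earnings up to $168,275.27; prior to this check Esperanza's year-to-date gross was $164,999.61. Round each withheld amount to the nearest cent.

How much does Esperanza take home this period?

Flexible spending account contribution: $278.33
Health savings account contribution: $153.87
Pre-tax total = $278.33 + $153.87 = $432.20
Taxable wages = $4,046.63 − $432.20 = $3,614.43
State income tax: $3,614.43 × 0.086 = $310.84
State unemployment insurance (employee share): only $168,275.27 − $164,999.61 = $3,275.66 of this check is subject → $3,275.66 × 0.0035 = $11.46
Total deductions = $278.33 + $153.87 + $310.84 + $11.46 = $754.50
Net pay = $4,046.63 − $754.50 = $3,292.13

$3,292.13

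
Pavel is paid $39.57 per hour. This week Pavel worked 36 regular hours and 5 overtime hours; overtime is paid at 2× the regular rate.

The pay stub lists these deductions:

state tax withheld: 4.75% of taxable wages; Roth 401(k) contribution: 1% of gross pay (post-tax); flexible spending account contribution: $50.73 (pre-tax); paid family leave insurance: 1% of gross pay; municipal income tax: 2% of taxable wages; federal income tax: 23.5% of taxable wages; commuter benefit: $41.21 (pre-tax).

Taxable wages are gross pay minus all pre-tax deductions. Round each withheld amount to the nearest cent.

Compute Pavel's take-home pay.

Regular pay: 36 × $39.57 = $1424.52
Overtime pay: 5 × $39.57 × 2 = $395.70
Gross pay = $1424.52 + $395.70 = $1820.22
Flexible spending account contribution: $50.73
Commuter benefit: $41.21
Pre-tax total = $50.73 + $41.21 = $91.94
Taxable wages = $1820.22 − $91.94 = $1728.28
Municipal income tax: $1728.28 × 0.02 = $34.57
State tax withheld: $1728.28 × 0.0475 = $82.09
Federal income tax: $1728.28 × 0.235 = $406.15
Paid family leave insurance: $1820.22 × 0.01 = $18.20
Roth 401(k) contribution: $1820.22 × 0.01 = $18.20
Total deductions = $50.73 + $41.21 + $34.57 + $82.09 + $406.15 + $18.20 + $18.20 = $651.15
Net pay = $1820.22 − $651.15 = $1169.07

$1169.07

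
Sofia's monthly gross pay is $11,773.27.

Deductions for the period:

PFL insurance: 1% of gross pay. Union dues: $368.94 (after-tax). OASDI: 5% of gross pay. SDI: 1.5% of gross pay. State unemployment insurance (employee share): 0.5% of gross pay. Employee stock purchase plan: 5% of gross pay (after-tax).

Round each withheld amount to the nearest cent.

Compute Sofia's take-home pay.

State unemployment insurance (employee share): $11,773.27 × 0.005 = $58.87
PFL insurance: $11,773.27 × 0.01 = $117.73
SDI: $11,773.27 × 0.015 = $176.60
OASDI: $11,773.27 × 0.05 = $588.66
Union dues: $368.94
Employee stock purchase plan: $11,773.27 × 0.05 = $588.66
Total deductions = $58.87 + $117.73 + $176.60 + $588.66 + $368.94 + $588.66 = $1,899.46
Net pay = $11,773.27 − $1,899.46 = $9,873.81

$9,873.81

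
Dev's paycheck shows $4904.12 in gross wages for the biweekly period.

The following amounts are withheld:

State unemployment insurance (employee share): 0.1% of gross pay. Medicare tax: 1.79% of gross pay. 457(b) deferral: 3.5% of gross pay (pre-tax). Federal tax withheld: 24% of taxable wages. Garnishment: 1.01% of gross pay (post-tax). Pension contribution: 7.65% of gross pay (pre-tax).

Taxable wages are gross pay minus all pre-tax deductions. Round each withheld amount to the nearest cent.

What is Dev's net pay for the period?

Pension contribution: $4904.12 × 0.0765 = $375.17
457(b) deferral: $4904.12 × 0.035 = $171.64
Pre-tax total = $375.17 + $171.64 = $546.81
Taxable wages = $4904.12 − $546.81 = $4357.31
Federal tax withheld: $4357.31 × 0.24 = $1045.75
Medicare tax: $4904.12 × 0.0179 = $87.78
State unemployment insurance (employee share): $4904.12 × 0.001 = $4.90
Garnishment: $4904.12 × 0.0101 = $49.53
Total deductions = $375.17 + $171.64 + $1045.75 + $87.78 + $4.90 + $49.53 = $1734.77
Net pay = $4904.12 − $1734.77 = $3169.35

$3169.35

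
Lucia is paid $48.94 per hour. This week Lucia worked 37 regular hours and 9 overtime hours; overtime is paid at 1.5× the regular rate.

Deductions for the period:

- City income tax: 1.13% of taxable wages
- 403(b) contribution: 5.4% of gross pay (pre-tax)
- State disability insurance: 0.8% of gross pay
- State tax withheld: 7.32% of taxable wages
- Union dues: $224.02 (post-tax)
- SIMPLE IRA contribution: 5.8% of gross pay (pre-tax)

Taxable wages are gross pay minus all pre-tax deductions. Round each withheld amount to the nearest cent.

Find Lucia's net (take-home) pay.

$1,765.42

Regular pay: 37 × $48.94 = $1,810.78
Overtime pay: 9 × $48.94 × 1.5 = $660.69
Gross pay = $1,810.78 + $660.69 = $2,471.47
403(b) contribution: $2,471.47 × 0.054 = $133.46
SIMPLE IRA contribution: $2,471.47 × 0.058 = $143.35
Pre-tax total = $133.46 + $143.35 = $276.81
Taxable wages = $2,471.47 − $276.81 = $2,194.66
State tax withheld: $2,194.66 × 0.0732 = $160.65
City income tax: $2,194.66 × 0.0113 = $24.80
State disability insurance: $2,471.47 × 0.008 = $19.77
Union dues: $224.02
Total deductions = $133.46 + $143.35 + $160.65 + $24.80 + $19.77 + $224.02 = $706.05
Net pay = $2,471.47 − $706.05 = $1,765.42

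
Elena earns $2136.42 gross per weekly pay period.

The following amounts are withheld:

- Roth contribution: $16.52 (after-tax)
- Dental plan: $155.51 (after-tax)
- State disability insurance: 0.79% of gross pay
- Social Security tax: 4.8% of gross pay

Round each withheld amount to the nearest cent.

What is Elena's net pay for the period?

$1844.96

State disability insurance: $2136.42 × 0.0079 = $16.88
Social Security tax: $2136.42 × 0.048 = $102.55
Dental plan: $155.51
Roth contribution: $16.52
Total deductions = $16.88 + $102.55 + $155.51 + $16.52 = $291.46
Net pay = $2136.42 − $291.46 = $1844.96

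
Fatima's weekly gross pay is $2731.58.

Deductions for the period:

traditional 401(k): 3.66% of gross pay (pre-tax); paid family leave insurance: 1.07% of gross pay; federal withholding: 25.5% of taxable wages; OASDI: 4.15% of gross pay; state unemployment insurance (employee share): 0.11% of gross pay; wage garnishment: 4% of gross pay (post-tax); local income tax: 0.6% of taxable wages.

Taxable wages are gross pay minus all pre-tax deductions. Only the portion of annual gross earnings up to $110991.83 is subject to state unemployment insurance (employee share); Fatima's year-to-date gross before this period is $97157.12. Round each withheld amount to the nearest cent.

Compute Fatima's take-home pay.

Traditional 401(k): $2731.58 × 0.0366 = $99.98
Taxable wages = $2731.58 − $99.98 = $2631.60
Federal withholding: $2631.60 × 0.255 = $671.06
Local income tax: $2631.60 × 0.006 = $15.79
OASDI: $2731.58 × 0.0415 = $113.36
State unemployment insurance (employee share): cap not yet reached, full $2731.58 is subject → $2731.58 × 0.0011 = $3.00
Paid family leave insurance: $2731.58 × 0.0107 = $29.23
Wage garnishment: $2731.58 × 0.04 = $109.26
Total deductions = $99.98 + $671.06 + $15.79 + $113.36 + $3.00 + $29.23 + $109.26 = $1041.68
Net pay = $2731.58 − $1041.68 = $1689.90

$1689.90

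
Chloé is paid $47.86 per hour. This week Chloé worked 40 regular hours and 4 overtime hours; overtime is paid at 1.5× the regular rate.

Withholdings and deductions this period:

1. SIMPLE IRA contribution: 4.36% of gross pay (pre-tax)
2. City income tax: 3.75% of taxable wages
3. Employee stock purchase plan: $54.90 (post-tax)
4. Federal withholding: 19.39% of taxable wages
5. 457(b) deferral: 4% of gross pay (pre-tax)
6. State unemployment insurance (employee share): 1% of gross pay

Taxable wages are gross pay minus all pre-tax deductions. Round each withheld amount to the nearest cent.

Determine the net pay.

$1,473.73

Regular pay: 40 × $47.86 = $1,914.40
Overtime pay: 4 × $47.86 × 1.5 = $287.16
Gross pay = $1,914.40 + $287.16 = $2,201.56
SIMPLE IRA contribution: $2,201.56 × 0.0436 = $95.99
457(b) deferral: $2,201.56 × 0.04 = $88.06
Pre-tax total = $95.99 + $88.06 = $184.05
Taxable wages = $2,201.56 − $184.05 = $2,017.51
Federal withholding: $2,017.51 × 0.1939 = $391.20
City income tax: $2,017.51 × 0.0375 = $75.66
State unemployment insurance (employee share): $2,201.56 × 0.01 = $22.02
Employee stock purchase plan: $54.90
Total deductions = $95.99 + $88.06 + $391.20 + $75.66 + $22.02 + $54.90 = $727.83
Net pay = $2,201.56 − $727.83 = $1,473.73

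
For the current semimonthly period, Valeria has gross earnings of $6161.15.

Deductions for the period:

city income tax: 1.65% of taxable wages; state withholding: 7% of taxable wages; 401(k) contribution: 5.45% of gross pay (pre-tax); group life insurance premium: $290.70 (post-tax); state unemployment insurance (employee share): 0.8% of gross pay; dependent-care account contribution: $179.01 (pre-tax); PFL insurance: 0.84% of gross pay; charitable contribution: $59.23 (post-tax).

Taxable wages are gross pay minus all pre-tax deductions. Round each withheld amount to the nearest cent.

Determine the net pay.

$4706.98

Dependent-care account contribution: $179.01
401(k) contribution: $6161.15 × 0.0545 = $335.78
Pre-tax total = $179.01 + $335.78 = $514.79
Taxable wages = $6161.15 − $514.79 = $5646.36
State withholding: $5646.36 × 0.07 = $395.25
City income tax: $5646.36 × 0.0165 = $93.16
State unemployment insurance (employee share): $6161.15 × 0.008 = $49.29
PFL insurance: $6161.15 × 0.0084 = $51.75
Charitable contribution: $59.23
Group life insurance premium: $290.70
Total deductions = $179.01 + $335.78 + $395.25 + $93.16 + $49.29 + $51.75 + $59.23 + $290.70 = $1454.17
Net pay = $6161.15 − $1454.17 = $4706.98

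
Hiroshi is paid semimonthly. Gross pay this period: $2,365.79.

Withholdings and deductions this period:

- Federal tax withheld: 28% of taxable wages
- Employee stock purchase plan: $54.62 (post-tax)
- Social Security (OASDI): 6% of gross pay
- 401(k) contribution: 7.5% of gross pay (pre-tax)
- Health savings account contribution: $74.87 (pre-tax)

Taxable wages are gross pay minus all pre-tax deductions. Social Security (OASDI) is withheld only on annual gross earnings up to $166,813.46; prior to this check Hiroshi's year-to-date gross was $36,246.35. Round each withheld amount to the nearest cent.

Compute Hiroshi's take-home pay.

Health savings account contribution: $74.87
401(k) contribution: $2,365.79 × 0.075 = $177.43
Pre-tax total = $74.87 + $177.43 = $252.30
Taxable wages = $2,365.79 − $252.30 = $2,113.49
Federal tax withheld: $2,113.49 × 0.28 = $591.78
Social Security (OASDI): cap not yet reached, full $2,365.79 is subject → $2,365.79 × 0.06 = $141.95
Employee stock purchase plan: $54.62
Total deductions = $74.87 + $177.43 + $591.78 + $141.95 + $54.62 = $1,040.65
Net pay = $2,365.79 − $1,040.65 = $1,325.14

$1,325.14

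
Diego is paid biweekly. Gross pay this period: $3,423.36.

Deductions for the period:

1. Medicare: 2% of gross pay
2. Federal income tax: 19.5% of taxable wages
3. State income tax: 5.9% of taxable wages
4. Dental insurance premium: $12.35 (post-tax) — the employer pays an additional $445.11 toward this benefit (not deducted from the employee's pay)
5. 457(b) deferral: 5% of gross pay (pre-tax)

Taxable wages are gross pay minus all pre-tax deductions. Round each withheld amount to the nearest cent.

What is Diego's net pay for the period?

457(b) deferral: $3,423.36 × 0.05 = $171.17
Taxable wages = $3,423.36 − $171.17 = $3,252.19
State income tax: $3,252.19 × 0.059 = $191.88
Federal income tax: $3,252.19 × 0.195 = $634.18
Medicare: $3,423.36 × 0.02 = $68.47
Dental insurance premium: $12.35
(Employer's $445.11 toward dental insurance premium is not withheld from the employee.)
Total deductions = $171.17 + $191.88 + $634.18 + $68.47 + $12.35 = $1,078.05
Net pay = $3,423.36 − $1,078.05 = $2,345.31

$2,345.31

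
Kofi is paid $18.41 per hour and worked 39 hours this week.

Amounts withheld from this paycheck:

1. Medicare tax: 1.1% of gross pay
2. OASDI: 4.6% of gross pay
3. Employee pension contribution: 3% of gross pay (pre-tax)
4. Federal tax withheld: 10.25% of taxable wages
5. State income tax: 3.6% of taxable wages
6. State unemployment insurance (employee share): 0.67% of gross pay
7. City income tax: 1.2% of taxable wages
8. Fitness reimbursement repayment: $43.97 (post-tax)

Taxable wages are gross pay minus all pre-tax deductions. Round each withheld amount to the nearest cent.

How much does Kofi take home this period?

Gross pay: 39 × $18.41 = $717.99
Employee pension contribution: $717.99 × 0.03 = $21.54
Taxable wages = $717.99 − $21.54 = $696.45
City income tax: $696.45 × 0.012 = $8.36
State income tax: $696.45 × 0.036 = $25.07
Federal tax withheld: $696.45 × 0.1025 = $71.39
State unemployment insurance (employee share): $717.99 × 0.0067 = $4.81
OASDI: $717.99 × 0.046 = $33.03
Medicare tax: $717.99 × 0.011 = $7.90
Fitness reimbursement repayment: $43.97
Total deductions = $21.54 + $8.36 + $25.07 + $71.39 + $4.81 + $33.03 + $7.90 + $43.97 = $216.07
Net pay = $717.99 − $216.07 = $501.92

$501.92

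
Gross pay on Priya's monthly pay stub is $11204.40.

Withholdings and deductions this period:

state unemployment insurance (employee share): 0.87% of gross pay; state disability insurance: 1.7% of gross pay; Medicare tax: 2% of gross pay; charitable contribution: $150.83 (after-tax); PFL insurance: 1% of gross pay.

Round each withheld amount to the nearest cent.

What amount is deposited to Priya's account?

Medicare tax: $11204.40 × 0.02 = $224.09
State unemployment insurance (employee share): $11204.40 × 0.0087 = $97.48
State disability insurance: $11204.40 × 0.017 = $190.47
PFL insurance: $11204.40 × 0.01 = $112.04
Charitable contribution: $150.83
Total deductions = $224.09 + $97.48 + $190.47 + $112.04 + $150.83 = $774.91
Net pay = $11204.40 − $774.91 = $10429.49

$10429.49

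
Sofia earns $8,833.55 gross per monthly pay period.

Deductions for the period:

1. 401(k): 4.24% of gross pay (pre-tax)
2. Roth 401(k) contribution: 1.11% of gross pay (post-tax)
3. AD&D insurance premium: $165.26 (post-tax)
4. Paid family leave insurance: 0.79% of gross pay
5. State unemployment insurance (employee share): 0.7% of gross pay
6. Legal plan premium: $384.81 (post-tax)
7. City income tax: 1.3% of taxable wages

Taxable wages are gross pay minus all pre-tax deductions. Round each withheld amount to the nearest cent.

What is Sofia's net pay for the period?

$7,569.30

401(k): $8,833.55 × 0.0424 = $374.54
Taxable wages = $8,833.55 − $374.54 = $8,459.01
City income tax: $8,459.01 × 0.013 = $109.97
Paid family leave insurance: $8,833.55 × 0.0079 = $69.79
State unemployment insurance (employee share): $8,833.55 × 0.007 = $61.83
Roth 401(k) contribution: $8,833.55 × 0.0111 = $98.05
AD&D insurance premium: $165.26
Legal plan premium: $384.81
Total deductions = $374.54 + $109.97 + $69.79 + $61.83 + $98.05 + $165.26 + $384.81 = $1,264.25
Net pay = $8,833.55 − $1,264.25 = $7,569.30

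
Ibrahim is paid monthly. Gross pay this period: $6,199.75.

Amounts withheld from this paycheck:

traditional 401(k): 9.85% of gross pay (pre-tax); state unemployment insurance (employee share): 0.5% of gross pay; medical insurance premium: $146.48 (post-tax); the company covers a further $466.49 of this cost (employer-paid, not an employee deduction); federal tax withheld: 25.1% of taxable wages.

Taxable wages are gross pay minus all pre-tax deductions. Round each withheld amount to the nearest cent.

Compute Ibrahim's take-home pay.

$4,008.73

Traditional 401(k): $6,199.75 × 0.0985 = $610.68
Taxable wages = $6,199.75 − $610.68 = $5,589.07
Federal tax withheld: $5,589.07 × 0.251 = $1,402.86
State unemployment insurance (employee share): $6,199.75 × 0.005 = $31.00
Medical insurance premium: $146.48
(Employer's $466.49 toward medical insurance premium is not withheld from the employee.)
Total deductions = $610.68 + $1,402.86 + $31.00 + $146.48 = $2,191.02
Net pay = $6,199.75 − $2,191.02 = $4,008.73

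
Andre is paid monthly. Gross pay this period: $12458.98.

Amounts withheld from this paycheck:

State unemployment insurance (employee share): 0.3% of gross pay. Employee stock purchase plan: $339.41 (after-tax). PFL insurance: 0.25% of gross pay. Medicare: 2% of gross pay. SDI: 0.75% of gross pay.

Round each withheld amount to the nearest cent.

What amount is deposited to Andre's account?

State unemployment insurance (employee share): $12458.98 × 0.003 = $37.38
PFL insurance: $12458.98 × 0.0025 = $31.15
Medicare: $12458.98 × 0.02 = $249.18
SDI: $12458.98 × 0.0075 = $93.44
Employee stock purchase plan: $339.41
Total deductions = $37.38 + $31.15 + $249.18 + $93.44 + $339.41 = $750.56
Net pay = $12458.98 − $750.56 = $11708.42

$11708.42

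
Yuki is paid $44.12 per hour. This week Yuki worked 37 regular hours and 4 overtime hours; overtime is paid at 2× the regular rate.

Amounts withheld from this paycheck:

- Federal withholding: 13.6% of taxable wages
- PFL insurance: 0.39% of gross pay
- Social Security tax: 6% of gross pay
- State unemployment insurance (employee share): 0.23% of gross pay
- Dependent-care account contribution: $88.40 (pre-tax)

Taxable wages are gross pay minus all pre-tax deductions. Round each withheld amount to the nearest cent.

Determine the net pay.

Regular pay: 37 × $44.12 = $1,632.44
Overtime pay: 4 × $44.12 × 2 = $352.96
Gross pay = $1,632.44 + $352.96 = $1,985.40
Dependent-care account contribution: $88.40
Taxable wages = $1,985.40 − $88.40 = $1,897.00
Federal withholding: $1,897.00 × 0.136 = $257.99
State unemployment insurance (employee share): $1,985.40 × 0.0023 = $4.57
Social Security tax: $1,985.40 × 0.06 = $119.12
PFL insurance: $1,985.40 × 0.0039 = $7.74
Total deductions = $88.40 + $257.99 + $4.57 + $119.12 + $7.74 = $477.82
Net pay = $1,985.40 − $477.82 = $1,507.58

$1,507.58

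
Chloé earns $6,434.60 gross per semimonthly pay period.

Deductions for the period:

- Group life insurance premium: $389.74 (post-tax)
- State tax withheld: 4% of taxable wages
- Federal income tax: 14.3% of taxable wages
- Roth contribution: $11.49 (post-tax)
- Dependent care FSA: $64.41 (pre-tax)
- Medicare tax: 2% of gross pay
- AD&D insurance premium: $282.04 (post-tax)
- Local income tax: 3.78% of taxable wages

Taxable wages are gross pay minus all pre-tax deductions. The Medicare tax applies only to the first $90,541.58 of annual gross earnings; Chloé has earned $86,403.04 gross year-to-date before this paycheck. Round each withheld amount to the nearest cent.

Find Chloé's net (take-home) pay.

Dependent care FSA: $64.41
Taxable wages = $6,434.60 − $64.41 = $6,370.19
Federal income tax: $6,370.19 × 0.143 = $910.94
Local income tax: $6,370.19 × 0.0378 = $240.79
State tax withheld: $6,370.19 × 0.04 = $254.81
Medicare tax: only $90,541.58 − $86,403.04 = $4,138.54 of this check is subject → $4,138.54 × 0.02 = $82.77
AD&D insurance premium: $282.04
Group life insurance premium: $389.74
Roth contribution: $11.49
Total deductions = $64.41 + $910.94 + $240.79 + $254.81 + $82.77 + $282.04 + $389.74 + $11.49 = $2,236.99
Net pay = $6,434.60 − $2,236.99 = $4,197.61

$4,197.61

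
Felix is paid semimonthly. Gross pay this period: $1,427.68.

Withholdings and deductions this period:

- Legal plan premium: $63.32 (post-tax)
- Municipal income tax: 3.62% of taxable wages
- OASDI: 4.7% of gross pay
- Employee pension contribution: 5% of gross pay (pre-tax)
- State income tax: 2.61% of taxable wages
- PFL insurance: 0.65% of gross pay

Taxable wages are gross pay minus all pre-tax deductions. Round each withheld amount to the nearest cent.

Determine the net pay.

$1,132.10

Employee pension contribution: $1,427.68 × 0.05 = $71.38
Taxable wages = $1,427.68 − $71.38 = $1,356.30
State income tax: $1,356.30 × 0.0261 = $35.40
Municipal income tax: $1,356.30 × 0.0362 = $49.10
PFL insurance: $1,427.68 × 0.0065 = $9.28
OASDI: $1,427.68 × 0.047 = $67.10
Legal plan premium: $63.32
Total deductions = $71.38 + $35.40 + $49.10 + $9.28 + $67.10 + $63.32 = $295.58
Net pay = $1,427.68 − $295.58 = $1,132.10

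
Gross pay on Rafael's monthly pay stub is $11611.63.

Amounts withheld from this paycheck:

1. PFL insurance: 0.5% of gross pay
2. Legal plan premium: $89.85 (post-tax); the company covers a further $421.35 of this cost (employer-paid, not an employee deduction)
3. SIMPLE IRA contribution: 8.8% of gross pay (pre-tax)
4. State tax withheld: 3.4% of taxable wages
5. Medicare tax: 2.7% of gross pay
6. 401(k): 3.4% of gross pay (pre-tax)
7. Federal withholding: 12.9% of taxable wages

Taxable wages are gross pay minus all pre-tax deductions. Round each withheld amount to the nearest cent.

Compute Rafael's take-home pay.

$8071.80

SIMPLE IRA contribution: $11611.63 × 0.088 = $1021.82
401(k): $11611.63 × 0.034 = $394.80
Pre-tax total = $1021.82 + $394.80 = $1416.62
Taxable wages = $11611.63 − $1416.62 = $10195.01
Federal withholding: $10195.01 × 0.129 = $1315.16
State tax withheld: $10195.01 × 0.034 = $346.63
Medicare tax: $11611.63 × 0.027 = $313.51
PFL insurance: $11611.63 × 0.005 = $58.06
Legal plan premium: $89.85
(Employer's $421.35 toward legal plan premium is not withheld from the employee.)
Total deductions = $1021.82 + $394.80 + $1315.16 + $346.63 + $313.51 + $58.06 + $89.85 = $3539.83
Net pay = $11611.63 − $3539.83 = $8071.80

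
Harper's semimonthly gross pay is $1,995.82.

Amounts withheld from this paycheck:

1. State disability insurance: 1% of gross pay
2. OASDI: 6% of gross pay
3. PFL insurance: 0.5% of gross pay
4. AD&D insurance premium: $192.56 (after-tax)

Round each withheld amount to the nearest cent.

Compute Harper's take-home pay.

PFL insurance: $1,995.82 × 0.005 = $9.98
OASDI: $1,995.82 × 0.06 = $119.75
State disability insurance: $1,995.82 × 0.01 = $19.96
AD&D insurance premium: $192.56
Total deductions = $9.98 + $119.75 + $19.96 + $192.56 = $342.25
Net pay = $1,995.82 − $342.25 = $1,653.57

$1,653.57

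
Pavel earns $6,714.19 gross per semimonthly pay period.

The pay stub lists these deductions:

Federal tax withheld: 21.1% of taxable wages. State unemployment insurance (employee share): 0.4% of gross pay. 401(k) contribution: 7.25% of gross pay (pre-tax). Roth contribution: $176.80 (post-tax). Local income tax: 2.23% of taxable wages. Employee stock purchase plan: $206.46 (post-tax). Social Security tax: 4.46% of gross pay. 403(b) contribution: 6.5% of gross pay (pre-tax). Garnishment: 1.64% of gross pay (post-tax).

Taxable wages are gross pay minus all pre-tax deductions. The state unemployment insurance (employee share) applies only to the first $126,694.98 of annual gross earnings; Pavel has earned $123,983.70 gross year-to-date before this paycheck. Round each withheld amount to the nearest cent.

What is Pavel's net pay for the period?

$3,636.28

403(b) contribution: $6,714.19 × 0.065 = $436.42
401(k) contribution: $6,714.19 × 0.0725 = $486.78
Pre-tax total = $436.42 + $486.78 = $923.20
Taxable wages = $6,714.19 − $923.20 = $5,790.99
Federal tax withheld: $5,790.99 × 0.211 = $1,221.90
Local income tax: $5,790.99 × 0.0223 = $129.14
Social Security tax: $6,714.19 × 0.0446 = $299.45
State unemployment insurance (employee share): only $126,694.98 − $123,983.70 = $2,711.28 of this check is subject → $2,711.28 × 0.004 = $10.85
Roth contribution: $176.80
Garnishment: $6,714.19 × 0.0164 = $110.11
Employee stock purchase plan: $206.46
Total deductions = $436.42 + $486.78 + $1,221.90 + $129.14 + $299.45 + $10.85 + $176.80 + $110.11 + $206.46 = $3,077.91
Net pay = $6,714.19 − $3,077.91 = $3,636.28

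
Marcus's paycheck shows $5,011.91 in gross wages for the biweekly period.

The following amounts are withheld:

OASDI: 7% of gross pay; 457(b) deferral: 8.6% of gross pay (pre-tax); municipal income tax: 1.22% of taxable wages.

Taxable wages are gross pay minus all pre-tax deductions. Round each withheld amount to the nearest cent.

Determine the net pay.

457(b) deferral: $5,011.91 × 0.086 = $431.02
Taxable wages = $5,011.91 − $431.02 = $4,580.89
Municipal income tax: $4,580.89 × 0.0122 = $55.89
OASDI: $5,011.91 × 0.07 = $350.83
Total deductions = $431.02 + $55.89 + $350.83 = $837.74
Net pay = $5,011.91 − $837.74 = $4,174.17

$4,174.17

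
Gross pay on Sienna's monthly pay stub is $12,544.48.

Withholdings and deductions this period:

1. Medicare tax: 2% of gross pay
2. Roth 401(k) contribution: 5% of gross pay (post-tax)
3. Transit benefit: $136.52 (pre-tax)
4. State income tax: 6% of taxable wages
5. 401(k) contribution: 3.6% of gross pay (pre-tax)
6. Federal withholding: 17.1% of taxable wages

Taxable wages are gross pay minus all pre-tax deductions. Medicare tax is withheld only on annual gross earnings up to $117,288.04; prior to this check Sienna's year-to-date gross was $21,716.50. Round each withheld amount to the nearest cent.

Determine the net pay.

401(k) contribution: $12,544.48 × 0.036 = $451.60
Transit benefit: $136.52
Pre-tax total = $451.60 + $136.52 = $588.12
Taxable wages = $12,544.48 − $588.12 = $11,956.36
Federal withholding: $11,956.36 × 0.171 = $2,044.54
State income tax: $11,956.36 × 0.06 = $717.38
Medicare tax: cap not yet reached, full $12,544.48 is subject → $12,544.48 × 0.02 = $250.89
Roth 401(k) contribution: $12,544.48 × 0.05 = $627.22
Total deductions = $451.60 + $136.52 + $2,044.54 + $717.38 + $250.89 + $627.22 = $4,228.15
Net pay = $12,544.48 − $4,228.15 = $8,316.33

$8,316.33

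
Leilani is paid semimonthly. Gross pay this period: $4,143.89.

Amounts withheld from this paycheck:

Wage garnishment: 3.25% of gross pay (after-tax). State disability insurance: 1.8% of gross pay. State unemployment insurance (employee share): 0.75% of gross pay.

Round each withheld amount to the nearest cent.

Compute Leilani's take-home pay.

State unemployment insurance (employee share): $4,143.89 × 0.0075 = $31.08
State disability insurance: $4,143.89 × 0.018 = $74.59
Wage garnishment: $4,143.89 × 0.0325 = $134.68
Total deductions = $31.08 + $74.59 + $134.68 = $240.35
Net pay = $4,143.89 − $240.35 = $3,903.54

$3,903.54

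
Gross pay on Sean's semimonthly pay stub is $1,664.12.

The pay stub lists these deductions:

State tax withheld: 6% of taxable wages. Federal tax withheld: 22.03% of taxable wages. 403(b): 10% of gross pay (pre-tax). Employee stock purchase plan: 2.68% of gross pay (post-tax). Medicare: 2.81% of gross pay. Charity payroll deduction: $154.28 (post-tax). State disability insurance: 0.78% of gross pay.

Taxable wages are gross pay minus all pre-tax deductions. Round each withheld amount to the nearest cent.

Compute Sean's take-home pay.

403(b): $1,664.12 × 0.1 = $166.41
Taxable wages = $1,664.12 − $166.41 = $1,497.71
Federal tax withheld: $1,497.71 × 0.2203 = $329.95
State tax withheld: $1,497.71 × 0.06 = $89.86
Medicare: $1,664.12 × 0.0281 = $46.76
State disability insurance: $1,664.12 × 0.0078 = $12.98
Charity payroll deduction: $154.28
Employee stock purchase plan: $1,664.12 × 0.0268 = $44.60
Total deductions = $166.41 + $329.95 + $89.86 + $46.76 + $12.98 + $154.28 + $44.60 = $844.84
Net pay = $1,664.12 − $844.84 = $819.28

$819.28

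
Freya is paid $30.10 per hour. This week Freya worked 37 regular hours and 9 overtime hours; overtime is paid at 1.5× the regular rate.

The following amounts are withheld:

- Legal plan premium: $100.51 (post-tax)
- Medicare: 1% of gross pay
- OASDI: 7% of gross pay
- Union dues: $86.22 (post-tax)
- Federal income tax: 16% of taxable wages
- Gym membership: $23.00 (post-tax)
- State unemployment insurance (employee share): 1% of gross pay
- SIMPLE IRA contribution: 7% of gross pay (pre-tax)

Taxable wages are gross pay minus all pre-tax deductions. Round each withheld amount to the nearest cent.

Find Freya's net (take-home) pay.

$840.94

Regular pay: 37 × $30.10 = $1,113.70
Overtime pay: 9 × $30.10 × 1.5 = $406.35
Gross pay = $1,113.70 + $406.35 = $1,520.05
SIMPLE IRA contribution: $1,520.05 × 0.07 = $106.40
Taxable wages = $1,520.05 − $106.40 = $1,413.65
Federal income tax: $1,413.65 × 0.16 = $226.18
State unemployment insurance (employee share): $1,520.05 × 0.01 = $15.20
OASDI: $1,520.05 × 0.07 = $106.40
Medicare: $1,520.05 × 0.01 = $15.20
Legal plan premium: $100.51
Union dues: $86.22
Gym membership: $23.00
Total deductions = $106.40 + $226.18 + $15.20 + $106.40 + $15.20 + $100.51 + $86.22 + $23.00 = $679.11
Net pay = $1,520.05 − $679.11 = $840.94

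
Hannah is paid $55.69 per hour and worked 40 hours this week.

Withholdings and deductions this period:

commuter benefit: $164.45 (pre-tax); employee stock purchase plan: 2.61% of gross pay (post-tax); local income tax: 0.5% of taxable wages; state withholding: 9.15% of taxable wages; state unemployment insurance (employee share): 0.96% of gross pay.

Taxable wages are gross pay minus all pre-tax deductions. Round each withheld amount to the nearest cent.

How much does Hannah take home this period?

$1784.53

Gross pay: 40 × $55.69 = $2227.60
Commuter benefit: $164.45
Taxable wages = $2227.60 − $164.45 = $2063.15
State withholding: $2063.15 × 0.0915 = $188.78
Local income tax: $2063.15 × 0.005 = $10.32
State unemployment insurance (employee share): $2227.60 × 0.0096 = $21.38
Employee stock purchase plan: $2227.60 × 0.0261 = $58.14
Total deductions = $164.45 + $188.78 + $10.32 + $21.38 + $58.14 = $443.07
Net pay = $2227.60 − $443.07 = $1784.53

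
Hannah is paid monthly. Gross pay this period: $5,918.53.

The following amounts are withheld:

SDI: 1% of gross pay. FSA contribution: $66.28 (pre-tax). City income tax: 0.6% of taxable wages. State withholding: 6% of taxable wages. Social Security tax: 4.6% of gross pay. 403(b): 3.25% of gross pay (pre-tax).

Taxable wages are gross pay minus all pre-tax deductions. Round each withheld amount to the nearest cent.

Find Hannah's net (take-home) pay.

$4,954.91

FSA contribution: $66.28
403(b): $5,918.53 × 0.0325 = $192.35
Pre-tax total = $66.28 + $192.35 = $258.63
Taxable wages = $5,918.53 − $258.63 = $5,659.90
City income tax: $5,659.90 × 0.006 = $33.96
State withholding: $5,659.90 × 0.06 = $339.59
SDI: $5,918.53 × 0.01 = $59.19
Social Security tax: $5,918.53 × 0.046 = $272.25
Total deductions = $66.28 + $192.35 + $33.96 + $339.59 + $59.19 + $272.25 = $963.62
Net pay = $5,918.53 − $963.62 = $4,954.91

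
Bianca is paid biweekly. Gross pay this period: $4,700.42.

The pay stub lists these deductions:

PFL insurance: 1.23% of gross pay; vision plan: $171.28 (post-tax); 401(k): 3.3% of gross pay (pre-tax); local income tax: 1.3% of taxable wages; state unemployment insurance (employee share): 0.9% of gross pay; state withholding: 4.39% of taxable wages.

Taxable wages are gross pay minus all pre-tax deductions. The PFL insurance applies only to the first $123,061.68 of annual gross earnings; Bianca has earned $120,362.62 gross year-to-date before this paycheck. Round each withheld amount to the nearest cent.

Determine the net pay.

401(k): $4,700.42 × 0.033 = $155.11
Taxable wages = $4,700.42 − $155.11 = $4,545.31
State withholding: $4,545.31 × 0.0439 = $199.54
Local income tax: $4,545.31 × 0.013 = $59.09
State unemployment insurance (employee share): $4,700.42 × 0.009 = $42.30
PFL insurance: only $123,061.68 − $120,362.62 = $2,699.06 of this check is subject → $2,699.06 × 0.0123 = $33.20
Vision plan: $171.28
Total deductions = $155.11 + $199.54 + $59.09 + $42.30 + $33.20 + $171.28 = $660.52
Net pay = $4,700.42 − $660.52 = $4,039.90

$4,039.90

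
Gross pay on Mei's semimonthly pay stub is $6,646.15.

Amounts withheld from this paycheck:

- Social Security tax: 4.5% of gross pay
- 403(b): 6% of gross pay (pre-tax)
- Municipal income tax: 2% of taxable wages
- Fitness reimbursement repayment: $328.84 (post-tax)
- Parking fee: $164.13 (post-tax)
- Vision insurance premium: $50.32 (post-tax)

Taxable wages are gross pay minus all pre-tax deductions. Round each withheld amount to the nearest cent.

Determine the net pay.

$5,280.06

403(b): $6,646.15 × 0.06 = $398.77
Taxable wages = $6,646.15 − $398.77 = $6,247.38
Municipal income tax: $6,247.38 × 0.02 = $124.95
Social Security tax: $6,646.15 × 0.045 = $299.08
Vision insurance premium: $50.32
Parking fee: $164.13
Fitness reimbursement repayment: $328.84
Total deductions = $398.77 + $124.95 + $299.08 + $50.32 + $164.13 + $328.84 = $1,366.09
Net pay = $6,646.15 − $1,366.09 = $5,280.06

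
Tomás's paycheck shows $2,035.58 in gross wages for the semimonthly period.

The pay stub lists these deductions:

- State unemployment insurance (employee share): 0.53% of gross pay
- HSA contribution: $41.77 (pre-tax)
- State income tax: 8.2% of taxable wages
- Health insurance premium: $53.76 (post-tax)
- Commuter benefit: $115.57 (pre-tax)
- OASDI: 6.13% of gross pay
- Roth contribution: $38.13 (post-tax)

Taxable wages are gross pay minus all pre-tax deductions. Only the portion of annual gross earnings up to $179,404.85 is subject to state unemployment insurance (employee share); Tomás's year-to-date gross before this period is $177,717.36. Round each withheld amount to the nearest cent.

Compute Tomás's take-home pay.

HSA contribution: $41.77
Commuter benefit: $115.57
Pre-tax total = $41.77 + $115.57 = $157.34
Taxable wages = $2,035.58 − $157.34 = $1,878.24
State income tax: $1,878.24 × 0.082 = $154.02
OASDI: $2,035.58 × 0.0613 = $124.78
State unemployment insurance (employee share): only $179,404.85 − $177,717.36 = $1,687.49 of this check is subject → $1,687.49 × 0.0053 = $8.94
Health insurance premium: $53.76
Roth contribution: $38.13
Total deductions = $41.77 + $115.57 + $154.02 + $124.78 + $8.94 + $53.76 + $38.13 = $536.97
Net pay = $2,035.58 − $536.97 = $1,498.61

$1,498.61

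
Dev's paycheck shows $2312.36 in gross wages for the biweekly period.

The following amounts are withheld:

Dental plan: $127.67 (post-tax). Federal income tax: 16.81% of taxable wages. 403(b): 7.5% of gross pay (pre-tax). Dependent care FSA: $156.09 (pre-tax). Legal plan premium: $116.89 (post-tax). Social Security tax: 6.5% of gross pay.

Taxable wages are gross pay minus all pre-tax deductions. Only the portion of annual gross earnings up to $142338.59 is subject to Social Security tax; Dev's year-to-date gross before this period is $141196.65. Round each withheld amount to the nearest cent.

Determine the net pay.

$1330.73

403(b): $2312.36 × 0.075 = $173.43
Dependent care FSA: $156.09
Pre-tax total = $173.43 + $156.09 = $329.52
Taxable wages = $2312.36 − $329.52 = $1982.84
Federal income tax: $1982.84 × 0.1681 = $333.32
Social Security tax: only $142338.59 − $141196.65 = $1141.94 of this check is subject → $1141.94 × 0.065 = $74.23
Legal plan premium: $116.89
Dental plan: $127.67
Total deductions = $173.43 + $156.09 + $333.32 + $74.23 + $116.89 + $127.67 = $981.63
Net pay = $2312.36 − $981.63 = $1330.73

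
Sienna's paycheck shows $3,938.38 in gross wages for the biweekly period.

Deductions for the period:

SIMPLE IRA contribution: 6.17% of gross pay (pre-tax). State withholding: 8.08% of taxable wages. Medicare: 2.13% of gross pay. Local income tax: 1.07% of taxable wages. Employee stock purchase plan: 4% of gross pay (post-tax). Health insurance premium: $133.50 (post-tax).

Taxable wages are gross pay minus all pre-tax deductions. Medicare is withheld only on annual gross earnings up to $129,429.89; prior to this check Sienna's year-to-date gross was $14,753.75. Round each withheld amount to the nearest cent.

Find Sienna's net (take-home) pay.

SIMPLE IRA contribution: $3,938.38 × 0.0617 = $243.00
Taxable wages = $3,938.38 − $243.00 = $3,695.38
Local income tax: $3,695.38 × 0.0107 = $39.54
State withholding: $3,695.38 × 0.0808 = $298.59
Medicare: cap not yet reached, full $3,938.38 is subject → $3,938.38 × 0.0213 = $83.89
Employee stock purchase plan: $3,938.38 × 0.04 = $157.54
Health insurance premium: $133.50
Total deductions = $243.00 + $39.54 + $298.59 + $83.89 + $157.54 + $133.50 = $956.06
Net pay = $3,938.38 − $956.06 = $2,982.32

$2,982.32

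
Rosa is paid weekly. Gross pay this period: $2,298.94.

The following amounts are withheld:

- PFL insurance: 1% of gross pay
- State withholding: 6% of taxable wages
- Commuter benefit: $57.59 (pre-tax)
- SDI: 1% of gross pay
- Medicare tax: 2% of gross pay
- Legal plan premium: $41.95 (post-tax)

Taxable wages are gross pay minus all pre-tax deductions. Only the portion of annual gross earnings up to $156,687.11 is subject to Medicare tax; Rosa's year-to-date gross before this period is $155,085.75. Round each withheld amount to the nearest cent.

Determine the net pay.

$1,986.91

Commuter benefit: $57.59
Taxable wages = $2,298.94 − $57.59 = $2,241.35
State withholding: $2,241.35 × 0.06 = $134.48
Medicare tax: only $156,687.11 − $155,085.75 = $1,601.36 of this check is subject → $1,601.36 × 0.02 = $32.03
PFL insurance: $2,298.94 × 0.01 = $22.99
SDI: $2,298.94 × 0.01 = $22.99
Legal plan premium: $41.95
Total deductions = $57.59 + $134.48 + $32.03 + $22.99 + $22.99 + $41.95 = $312.03
Net pay = $2,298.94 − $312.03 = $1,986.91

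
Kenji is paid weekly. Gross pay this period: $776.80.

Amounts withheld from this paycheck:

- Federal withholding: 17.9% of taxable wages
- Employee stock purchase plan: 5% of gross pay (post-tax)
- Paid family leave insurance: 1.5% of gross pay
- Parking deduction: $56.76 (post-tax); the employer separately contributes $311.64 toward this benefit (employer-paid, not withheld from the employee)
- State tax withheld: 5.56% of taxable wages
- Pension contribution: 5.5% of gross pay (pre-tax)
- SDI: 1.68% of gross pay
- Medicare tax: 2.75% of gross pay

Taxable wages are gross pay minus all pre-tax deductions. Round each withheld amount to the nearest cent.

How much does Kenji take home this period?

Pension contribution: $776.80 × 0.055 = $42.72
Taxable wages = $776.80 − $42.72 = $734.08
Federal withholding: $734.08 × 0.179 = $131.40
State tax withheld: $734.08 × 0.0556 = $40.81
SDI: $776.80 × 0.0168 = $13.05
Medicare tax: $776.80 × 0.0275 = $21.36
Paid family leave insurance: $776.80 × 0.015 = $11.65
Parking deduction: $56.76
Employee stock purchase plan: $776.80 × 0.05 = $38.84
(Employer's $311.64 toward parking deduction is not withheld from the employee.)
Total deductions = $42.72 + $131.40 + $40.81 + $13.05 + $21.36 + $11.65 + $56.76 + $38.84 = $356.59
Net pay = $776.80 − $356.59 = $420.21

$420.21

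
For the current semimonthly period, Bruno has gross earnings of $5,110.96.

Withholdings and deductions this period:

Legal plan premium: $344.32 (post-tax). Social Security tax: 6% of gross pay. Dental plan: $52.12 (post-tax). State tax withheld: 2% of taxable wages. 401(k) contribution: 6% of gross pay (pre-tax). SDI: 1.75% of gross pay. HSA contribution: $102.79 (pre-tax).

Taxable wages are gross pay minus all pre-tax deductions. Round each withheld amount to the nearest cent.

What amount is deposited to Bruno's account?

$3,814.94

401(k) contribution: $5,110.96 × 0.06 = $306.66
HSA contribution: $102.79
Pre-tax total = $306.66 + $102.79 = $409.45
Taxable wages = $5,110.96 − $409.45 = $4,701.51
State tax withheld: $4,701.51 × 0.02 = $94.03
Social Security tax: $5,110.96 × 0.06 = $306.66
SDI: $5,110.96 × 0.0175 = $89.44
Legal plan premium: $344.32
Dental plan: $52.12
Total deductions = $306.66 + $102.79 + $94.03 + $306.66 + $89.44 + $344.32 + $52.12 = $1,296.02
Net pay = $5,110.96 − $1,296.02 = $3,814.94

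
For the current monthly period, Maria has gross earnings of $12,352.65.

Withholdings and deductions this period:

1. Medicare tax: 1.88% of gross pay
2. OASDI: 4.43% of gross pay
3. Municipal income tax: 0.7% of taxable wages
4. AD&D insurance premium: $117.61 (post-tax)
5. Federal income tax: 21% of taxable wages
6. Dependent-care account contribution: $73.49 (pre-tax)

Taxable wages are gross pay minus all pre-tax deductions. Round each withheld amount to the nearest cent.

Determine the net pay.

Dependent-care account contribution: $73.49
Taxable wages = $12,352.65 − $73.49 = $12,279.16
Federal income tax: $12,279.16 × 0.21 = $2,578.62
Municipal income tax: $12,279.16 × 0.007 = $85.95
Medicare tax: $12,352.65 × 0.0188 = $232.23
OASDI: $12,352.65 × 0.0443 = $547.22
AD&D insurance premium: $117.61
Total deductions = $73.49 + $2,578.62 + $85.95 + $232.23 + $547.22 + $117.61 = $3,635.12
Net pay = $12,352.65 − $3,635.12 = $8,717.53

$8,717.53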